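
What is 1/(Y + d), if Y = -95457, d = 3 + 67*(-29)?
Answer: -1/97397 ≈ -1.0267e-5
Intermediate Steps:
d = -1940 (d = 3 - 1943 = -1940)
1/(Y + d) = 1/(-95457 - 1940) = 1/(-97397) = -1/97397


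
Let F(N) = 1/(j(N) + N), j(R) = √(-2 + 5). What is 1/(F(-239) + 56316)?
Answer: 3216657049/181149244911961 + √3/181149244911961 ≈ 1.7757e-5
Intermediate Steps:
j(R) = √3
F(N) = 1/(N + √3) (F(N) = 1/(√3 + N) = 1/(N + √3))
1/(F(-239) + 56316) = 1/(1/(-239 + √3) + 56316) = 1/(56316 + 1/(-239 + √3))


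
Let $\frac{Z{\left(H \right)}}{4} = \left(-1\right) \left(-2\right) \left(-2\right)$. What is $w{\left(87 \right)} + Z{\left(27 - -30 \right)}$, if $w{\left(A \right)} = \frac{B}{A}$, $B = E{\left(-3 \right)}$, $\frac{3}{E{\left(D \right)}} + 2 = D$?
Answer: $- \frac{2321}{145} \approx -16.007$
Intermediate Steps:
$E{\left(D \right)} = \frac{3}{-2 + D}$
$Z{\left(H \right)} = -16$ ($Z{\left(H \right)} = 4 \left(-1\right) \left(-2\right) \left(-2\right) = 4 \cdot 2 \left(-2\right) = 4 \left(-4\right) = -16$)
$B = - \frac{3}{5}$ ($B = \frac{3}{-2 - 3} = \frac{3}{-5} = 3 \left(- \frac{1}{5}\right) = - \frac{3}{5} \approx -0.6$)
$w{\left(A \right)} = - \frac{3}{5 A}$
$w{\left(87 \right)} + Z{\left(27 - -30 \right)} = - \frac{3}{5 \cdot 87} - 16 = \left(- \frac{3}{5}\right) \frac{1}{87} - 16 = - \frac{1}{145} - 16 = - \frac{2321}{145}$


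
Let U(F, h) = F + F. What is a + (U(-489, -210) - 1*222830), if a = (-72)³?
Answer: -597056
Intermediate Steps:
U(F, h) = 2*F
a = -373248
a + (U(-489, -210) - 1*222830) = -373248 + (2*(-489) - 1*222830) = -373248 + (-978 - 222830) = -373248 - 223808 = -597056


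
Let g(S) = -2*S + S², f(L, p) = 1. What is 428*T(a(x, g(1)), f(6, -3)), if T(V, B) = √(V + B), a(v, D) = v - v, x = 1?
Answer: 428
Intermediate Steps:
g(S) = S² - 2*S
a(v, D) = 0
T(V, B) = √(B + V)
428*T(a(x, g(1)), f(6, -3)) = 428*√(1 + 0) = 428*√1 = 428*1 = 428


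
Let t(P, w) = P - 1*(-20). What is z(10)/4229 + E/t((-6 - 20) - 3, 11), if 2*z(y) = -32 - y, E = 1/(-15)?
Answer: 1394/570915 ≈ 0.0024417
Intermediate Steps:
E = -1/15 ≈ -0.066667
t(P, w) = 20 + P (t(P, w) = P + 20 = 20 + P)
z(y) = -16 - y/2 (z(y) = (-32 - y)/2 = -16 - y/2)
z(10)/4229 + E/t((-6 - 20) - 3, 11) = (-16 - ½*10)/4229 - 1/(15*(20 + ((-6 - 20) - 3))) = (-16 - 5)*(1/4229) - 1/(15*(20 + (-26 - 3))) = -21*1/4229 - 1/(15*(20 - 29)) = -21/4229 - 1/15/(-9) = -21/4229 - 1/15*(-⅑) = -21/4229 + 1/135 = 1394/570915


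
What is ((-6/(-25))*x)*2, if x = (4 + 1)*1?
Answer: 12/5 ≈ 2.4000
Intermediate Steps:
x = 5 (x = 5*1 = 5)
((-6/(-25))*x)*2 = (-6/(-25)*5)*2 = (-6*(-1/25)*5)*2 = ((6/25)*5)*2 = (6/5)*2 = 12/5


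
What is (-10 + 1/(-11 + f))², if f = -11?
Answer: 48841/484 ≈ 100.91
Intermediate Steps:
(-10 + 1/(-11 + f))² = (-10 + 1/(-11 - 11))² = (-10 + 1/(-22))² = (-10 - 1/22)² = (-221/22)² = 48841/484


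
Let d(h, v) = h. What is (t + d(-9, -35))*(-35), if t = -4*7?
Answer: 1295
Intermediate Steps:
t = -28
(t + d(-9, -35))*(-35) = (-28 - 9)*(-35) = -37*(-35) = 1295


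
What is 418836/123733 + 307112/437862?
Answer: 110696128864/27088989423 ≈ 4.0864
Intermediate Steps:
418836/123733 + 307112/437862 = 418836*(1/123733) + 307112*(1/437862) = 418836/123733 + 153556/218931 = 110696128864/27088989423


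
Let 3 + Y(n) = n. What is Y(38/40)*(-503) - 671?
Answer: 7203/20 ≈ 360.15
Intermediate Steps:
Y(n) = -3 + n
Y(38/40)*(-503) - 671 = (-3 + 38/40)*(-503) - 671 = (-3 + 38*(1/40))*(-503) - 671 = (-3 + 19/20)*(-503) - 671 = -41/20*(-503) - 671 = 20623/20 - 671 = 7203/20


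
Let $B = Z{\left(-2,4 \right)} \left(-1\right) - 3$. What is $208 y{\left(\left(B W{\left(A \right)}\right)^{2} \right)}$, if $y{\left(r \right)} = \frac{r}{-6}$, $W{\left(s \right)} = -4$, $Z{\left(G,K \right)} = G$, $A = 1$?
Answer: $- \frac{1664}{3} \approx -554.67$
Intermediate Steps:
$B = -1$ ($B = \left(-2\right) \left(-1\right) - 3 = 2 - 3 = -1$)
$y{\left(r \right)} = - \frac{r}{6}$ ($y{\left(r \right)} = r \left(- \frac{1}{6}\right) = - \frac{r}{6}$)
$208 y{\left(\left(B W{\left(A \right)}\right)^{2} \right)} = 208 \left(- \frac{\left(\left(-1\right) \left(-4\right)\right)^{2}}{6}\right) = 208 \left(- \frac{4^{2}}{6}\right) = 208 \left(\left(- \frac{1}{6}\right) 16\right) = 208 \left(- \frac{8}{3}\right) = - \frac{1664}{3}$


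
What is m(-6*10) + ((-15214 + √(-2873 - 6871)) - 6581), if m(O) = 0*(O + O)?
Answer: -21795 + 4*I*√609 ≈ -21795.0 + 98.712*I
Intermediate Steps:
m(O) = 0 (m(O) = 0*(2*O) = 0)
m(-6*10) + ((-15214 + √(-2873 - 6871)) - 6581) = 0 + ((-15214 + √(-2873 - 6871)) - 6581) = 0 + ((-15214 + √(-9744)) - 6581) = 0 + ((-15214 + 4*I*√609) - 6581) = 0 + (-21795 + 4*I*√609) = -21795 + 4*I*√609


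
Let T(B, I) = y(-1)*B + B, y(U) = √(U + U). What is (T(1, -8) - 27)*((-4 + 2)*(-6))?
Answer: -312 + 12*I*√2 ≈ -312.0 + 16.971*I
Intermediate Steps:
y(U) = √2*√U (y(U) = √(2*U) = √2*√U)
T(B, I) = B + I*B*√2 (T(B, I) = (√2*√(-1))*B + B = (√2*I)*B + B = (I*√2)*B + B = I*B*√2 + B = B + I*B*√2)
(T(1, -8) - 27)*((-4 + 2)*(-6)) = (1*(1 + I*√2) - 27)*((-4 + 2)*(-6)) = ((1 + I*√2) - 27)*(-2*(-6)) = (-26 + I*√2)*12 = -312 + 12*I*√2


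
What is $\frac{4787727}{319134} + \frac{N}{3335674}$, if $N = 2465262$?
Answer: $\frac{2792840899351}{177421164386} \approx 15.741$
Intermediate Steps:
$\frac{4787727}{319134} + \frac{N}{3335674} = \frac{4787727}{319134} + \frac{2465262}{3335674} = 4787727 \cdot \frac{1}{319134} + 2465262 \cdot \frac{1}{3335674} = \frac{1595909}{106378} + \frac{1232631}{1667837} = \frac{2792840899351}{177421164386}$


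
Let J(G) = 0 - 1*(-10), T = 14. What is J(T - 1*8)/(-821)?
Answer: -10/821 ≈ -0.012180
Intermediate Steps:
J(G) = 10 (J(G) = 0 + 10 = 10)
J(T - 1*8)/(-821) = 10/(-821) = 10*(-1/821) = -10/821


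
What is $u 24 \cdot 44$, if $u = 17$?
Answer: $17952$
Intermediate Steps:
$u 24 \cdot 44 = 17 \cdot 24 \cdot 44 = 408 \cdot 44 = 17952$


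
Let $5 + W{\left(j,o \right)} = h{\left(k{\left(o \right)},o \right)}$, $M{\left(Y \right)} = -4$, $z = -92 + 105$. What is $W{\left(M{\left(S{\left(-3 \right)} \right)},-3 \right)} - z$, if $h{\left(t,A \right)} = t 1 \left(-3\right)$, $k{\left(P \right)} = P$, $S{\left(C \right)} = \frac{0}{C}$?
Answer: $-9$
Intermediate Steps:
$S{\left(C \right)} = 0$
$z = 13$
$h{\left(t,A \right)} = - 3 t$ ($h{\left(t,A \right)} = t \left(-3\right) = - 3 t$)
$W{\left(j,o \right)} = -5 - 3 o$
$W{\left(M{\left(S{\left(-3 \right)} \right)},-3 \right)} - z = \left(-5 - -9\right) - 13 = \left(-5 + 9\right) - 13 = 4 - 13 = -9$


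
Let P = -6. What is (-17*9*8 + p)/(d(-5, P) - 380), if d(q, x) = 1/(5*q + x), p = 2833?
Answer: -49879/11781 ≈ -4.2338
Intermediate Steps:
d(q, x) = 1/(x + 5*q)
(-17*9*8 + p)/(d(-5, P) - 380) = (-17*9*8 + 2833)/(1/(-6 + 5*(-5)) - 380) = (-153*8 + 2833)/(1/(-6 - 25) - 380) = (-1224 + 2833)/(1/(-31) - 380) = 1609/(-1/31 - 380) = 1609/(-11781/31) = 1609*(-31/11781) = -49879/11781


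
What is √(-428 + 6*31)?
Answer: 11*I*√2 ≈ 15.556*I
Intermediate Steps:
√(-428 + 6*31) = √(-428 + 186) = √(-242) = 11*I*√2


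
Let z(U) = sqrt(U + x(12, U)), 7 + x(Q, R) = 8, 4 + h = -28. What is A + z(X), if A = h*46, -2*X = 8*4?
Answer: -1472 + I*sqrt(15) ≈ -1472.0 + 3.873*I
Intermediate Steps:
h = -32 (h = -4 - 28 = -32)
x(Q, R) = 1 (x(Q, R) = -7 + 8 = 1)
X = -16 (X = -4*4 = -1/2*32 = -16)
z(U) = sqrt(1 + U) (z(U) = sqrt(U + 1) = sqrt(1 + U))
A = -1472 (A = -32*46 = -1472)
A + z(X) = -1472 + sqrt(1 - 16) = -1472 + sqrt(-15) = -1472 + I*sqrt(15)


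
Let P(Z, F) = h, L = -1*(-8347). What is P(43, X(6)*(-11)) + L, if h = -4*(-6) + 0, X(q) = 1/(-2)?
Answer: 8371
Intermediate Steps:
L = 8347
X(q) = -½
h = 24 (h = 24 + 0 = 24)
P(Z, F) = 24
P(43, X(6)*(-11)) + L = 24 + 8347 = 8371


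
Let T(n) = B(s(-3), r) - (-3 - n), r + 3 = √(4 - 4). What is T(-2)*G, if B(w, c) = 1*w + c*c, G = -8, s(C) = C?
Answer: -56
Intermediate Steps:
r = -3 (r = -3 + √(4 - 4) = -3 + √0 = -3 + 0 = -3)
B(w, c) = w + c²
T(n) = 9 + n (T(n) = (-3 + (-3)²) - (-3 - n) = (-3 + 9) + (3 + n) = 6 + (3 + n) = 9 + n)
T(-2)*G = (9 - 2)*(-8) = 7*(-8) = -56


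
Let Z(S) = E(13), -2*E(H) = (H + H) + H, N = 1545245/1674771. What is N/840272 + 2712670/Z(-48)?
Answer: -848320134278639725/6098140436752 ≈ -1.3911e+5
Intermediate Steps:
N = 1545245/1674771 (N = 1545245*(1/1674771) = 1545245/1674771 ≈ 0.92266)
E(H) = -3*H/2 (E(H) = -((H + H) + H)/2 = -(2*H + H)/2 = -3*H/2)
Z(S) = -39/2 (Z(S) = -3/2*13 = -39/2)
N/840272 + 2712670/Z(-48) = (1545245/1674771)/840272 + 2712670/(-39/2) = (1545245/1674771)*(1/840272) + 2712670*(-2/39) = 1545245/1407263177712 - 5425340/39 = -848320134278639725/6098140436752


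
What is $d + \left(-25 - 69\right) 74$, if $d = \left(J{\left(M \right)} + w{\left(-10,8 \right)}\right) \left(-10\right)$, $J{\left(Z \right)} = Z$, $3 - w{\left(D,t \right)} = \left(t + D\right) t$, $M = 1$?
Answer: $-7156$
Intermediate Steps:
$w{\left(D,t \right)} = 3 - t \left(D + t\right)$ ($w{\left(D,t \right)} = 3 - \left(t + D\right) t = 3 - \left(D + t\right) t = 3 - t \left(D + t\right)$)
$d = -200$ ($d = \left(1 - \left(61 - 80\right)\right) \left(-10\right) = \left(1 + \left(3 - 64 + 80\right)\right) \left(-10\right) = \left(1 + 19\right) \left(-10\right) = 20 \left(-10\right) = -200$)
$d + \left(-25 - 69\right) 74 = -200 + \left(-25 - 69\right) 74 = -200 - 6956 = -7156$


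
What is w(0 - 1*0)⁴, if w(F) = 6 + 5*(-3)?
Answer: 6561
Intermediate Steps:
w(F) = -9 (w(F) = 6 - 15 = -9)
w(0 - 1*0)⁴ = (-9)⁴ = 6561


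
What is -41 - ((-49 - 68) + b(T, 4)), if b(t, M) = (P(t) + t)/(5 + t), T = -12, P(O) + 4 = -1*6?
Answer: 510/7 ≈ 72.857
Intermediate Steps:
P(O) = -10 (P(O) = -4 - 1*6 = -4 - 6 = -10)
b(t, M) = (-10 + t)/(5 + t)
-41 - ((-49 - 68) + b(T, 4)) = -41 - ((-49 - 68) + (-10 - 12)/(5 - 12)) = -41 - (-117 - 22/(-7)) = -41 - (-117 - 1/7*(-22)) = -41 - (-117 + 22/7) = -41 - 1*(-797/7) = -41 + 797/7 = 510/7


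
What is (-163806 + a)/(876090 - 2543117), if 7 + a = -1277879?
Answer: 1441692/1667027 ≈ 0.86483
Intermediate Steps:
a = -1277886 (a = -7 - 1277879 = -1277886)
(-163806 + a)/(876090 - 2543117) = (-163806 - 1277886)/(876090 - 2543117) = -1441692/(-1667027) = -1441692*(-1/1667027) = 1441692/1667027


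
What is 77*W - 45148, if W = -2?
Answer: -45302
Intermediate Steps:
77*W - 45148 = 77*(-2) - 45148 = -154 - 45148 = -45302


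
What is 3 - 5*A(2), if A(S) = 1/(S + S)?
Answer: 7/4 ≈ 1.7500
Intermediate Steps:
A(S) = 1/(2*S)
3 - 5*A(2) = 3 - 5/(2*2) = 3 - 5*¼ = 3 - 5/4 = 7/4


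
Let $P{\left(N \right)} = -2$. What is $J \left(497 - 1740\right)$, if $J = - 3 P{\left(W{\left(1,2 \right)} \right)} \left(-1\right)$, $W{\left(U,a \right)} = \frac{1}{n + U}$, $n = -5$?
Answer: $7458$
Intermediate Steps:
$W{\left(U,a \right)} = \frac{1}{-5 + U}$
$J = -6$ ($J = \left(-3\right) \left(-2\right) \left(-1\right) = 6 \left(-1\right) = -6$)
$J \left(497 - 1740\right) = - 6 \left(497 - 1740\right) = \left(-6\right) \left(-1243\right) = 7458$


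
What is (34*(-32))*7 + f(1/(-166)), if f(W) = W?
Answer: -1264257/166 ≈ -7616.0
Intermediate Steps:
(34*(-32))*7 + f(1/(-166)) = (34*(-32))*7 + 1/(-166) = -1088*7 - 1/166 = -7616 - 1/166 = -1264257/166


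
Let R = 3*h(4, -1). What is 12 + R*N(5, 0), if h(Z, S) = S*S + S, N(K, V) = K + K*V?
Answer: 12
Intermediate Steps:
h(Z, S) = S + S² (h(Z, S) = S² + S = S + S²)
R = 0 (R = 3*(-(1 - 1)) = 3*(-1*0) = 3*0 = 0)
12 + R*N(5, 0) = 12 + 0*(5*(1 + 0)) = 12 + 0*(5*1) = 12 + 0*5 = 12 + 0 = 12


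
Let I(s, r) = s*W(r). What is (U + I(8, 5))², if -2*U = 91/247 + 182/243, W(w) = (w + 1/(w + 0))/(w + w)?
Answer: 691161112321/53291722500 ≈ 12.969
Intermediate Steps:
W(w) = (w + 1/w)/(2*w) (W(w) = (w + 1/w)/((2*w)) = (w + 1/w)*(1/(2*w)) = (w + 1/w)/(2*w))
U = -5159/9234 (U = -(91/247 + 182/243)/2 = -(91*(1/247) + 182*(1/243))/2 = -(7/19 + 182/243)/2 = -½*5159/4617 = -5159/9234 ≈ -0.55870)
I(s, r) = s*(1 + r²)/(2*r²) (I(s, r) = s*((1 + r²)/(2*r²)) = s*(1 + r²)/(2*r²))
(U + I(8, 5))² = (-5159/9234 + ((½)*8 + (½)*8/5²))² = (-5159/9234 + (4 + (½)*8*(1/25)))² = (-5159/9234 + (4 + 4/25))² = (-5159/9234 + 104/25)² = (831361/230850)² = 691161112321/53291722500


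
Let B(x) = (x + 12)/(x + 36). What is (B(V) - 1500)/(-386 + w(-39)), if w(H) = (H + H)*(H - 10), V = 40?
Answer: -28487/65284 ≈ -0.43636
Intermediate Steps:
B(x) = (12 + x)/(36 + x)
w(H) = 2*H*(-10 + H) (w(H) = (2*H)*(-10 + H) = 2*H*(-10 + H))
(B(V) - 1500)/(-386 + w(-39)) = ((12 + 40)/(36 + 40) - 1500)/(-386 + 2*(-39)*(-10 - 39)) = (52/76 - 1500)/(-386 + 2*(-39)*(-49)) = ((1/76)*52 - 1500)/(-386 + 3822) = (13/19 - 1500)/3436 = -28487/19*1/3436 = -28487/65284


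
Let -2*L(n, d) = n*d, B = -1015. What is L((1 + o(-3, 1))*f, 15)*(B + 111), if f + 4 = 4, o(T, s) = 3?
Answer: 0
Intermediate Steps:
f = 0 (f = -4 + 4 = 0)
L(n, d) = -d*n/2 (L(n, d) = -n*d/2 = -d*n/2)
L((1 + o(-3, 1))*f, 15)*(B + 111) = (-½*15*(1 + 3)*0)*(-1015 + 111) = -½*15*4*0*(-904) = -½*15*0*(-904) = 0*(-904) = 0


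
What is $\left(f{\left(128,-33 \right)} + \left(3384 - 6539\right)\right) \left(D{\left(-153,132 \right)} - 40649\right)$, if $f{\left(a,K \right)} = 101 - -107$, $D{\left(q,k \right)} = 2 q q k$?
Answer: $-18092596669$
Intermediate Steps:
$D{\left(q,k \right)} = 2 k q^{2}$ ($D{\left(q,k \right)} = 2 q^{2} k = 2 k q^{2}$)
$f{\left(a,K \right)} = 208$ ($f{\left(a,K \right)} = 101 + 107 = 208$)
$\left(f{\left(128,-33 \right)} + \left(3384 - 6539\right)\right) \left(D{\left(-153,132 \right)} - 40649\right) = \left(208 + \left(3384 - 6539\right)\right) \left(2 \cdot 132 \left(-153\right)^{2} - 40649\right) = \left(208 - 3155\right) \left(2 \cdot 132 \cdot 23409 - 40649\right) = - 2947 \left(6179976 - 40649\right) = \left(-2947\right) 6139327 = -18092596669$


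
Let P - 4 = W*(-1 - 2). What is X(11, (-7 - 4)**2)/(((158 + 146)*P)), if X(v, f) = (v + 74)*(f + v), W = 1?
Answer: 2805/76 ≈ 36.908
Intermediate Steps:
P = 1 (P = 4 + 1*(-1 - 2) = 4 + 1*(-3) = 4 - 3 = 1)
X(v, f) = (74 + v)*(f + v)
X(11, (-7 - 4)**2)/(((158 + 146)*P)) = (11**2 + 74*(-7 - 4)**2 + 74*11 + (-7 - 4)**2*11)/(((158 + 146)*1)) = (121 + 74*(-11)**2 + 814 + (-11)**2*11)/((304*1)) = (121 + 74*121 + 814 + 121*11)/304 = (121 + 8954 + 814 + 1331)*(1/304) = 11220*(1/304) = 2805/76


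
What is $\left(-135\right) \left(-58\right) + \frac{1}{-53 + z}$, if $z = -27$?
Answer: $\frac{626399}{80} \approx 7830.0$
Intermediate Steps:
$\left(-135\right) \left(-58\right) + \frac{1}{-53 + z} = \left(-135\right) \left(-58\right) + \frac{1}{-53 - 27} = 7830 + \frac{1}{-80} = 7830 - \frac{1}{80} = \frac{626399}{80}$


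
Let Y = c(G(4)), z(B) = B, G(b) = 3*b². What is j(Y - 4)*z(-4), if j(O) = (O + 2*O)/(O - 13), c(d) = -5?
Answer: -54/11 ≈ -4.9091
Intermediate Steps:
Y = -5
j(O) = 3*O/(-13 + O) (j(O) = (3*O)/(-13 + O) = 3*O/(-13 + O))
j(Y - 4)*z(-4) = (3*(-5 - 4)/(-13 + (-5 - 4)))*(-4) = (3*(-9)/(-13 - 9))*(-4) = (3*(-9)/(-22))*(-4) = (3*(-9)*(-1/22))*(-4) = (27/22)*(-4) = -54/11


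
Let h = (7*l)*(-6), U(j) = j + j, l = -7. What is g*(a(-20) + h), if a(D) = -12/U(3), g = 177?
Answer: 51684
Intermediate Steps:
U(j) = 2*j
a(D) = -2 (a(D) = -12/(2*3) = -12/6 = -12*⅙ = -2)
h = 294 (h = (7*(-7))*(-6) = -49*(-6) = 294)
g*(a(-20) + h) = 177*(-2 + 294) = 177*292 = 51684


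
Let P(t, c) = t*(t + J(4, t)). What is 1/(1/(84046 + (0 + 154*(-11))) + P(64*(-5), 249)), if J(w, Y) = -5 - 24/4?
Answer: 82352/8722723841 ≈ 9.4411e-6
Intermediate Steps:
J(w, Y) = -11 (J(w, Y) = -5 - 24/4 = -5 - 4*3/2 = -5 - 6 = -11)
P(t, c) = t*(-11 + t) (P(t, c) = t*(t - 11) = t*(-11 + t))
1/(1/(84046 + (0 + 154*(-11))) + P(64*(-5), 249)) = 1/(1/(84046 + (0 + 154*(-11))) + (64*(-5))*(-11 + 64*(-5))) = 1/(1/(84046 + (0 - 1694)) - 320*(-11 - 320)) = 1/(1/(84046 - 1694) - 320*(-331)) = 1/(1/82352 + 105920) = 1/(8722723841/82352) = 82352/8722723841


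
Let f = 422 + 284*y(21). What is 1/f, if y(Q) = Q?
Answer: 1/6386 ≈ 0.00015659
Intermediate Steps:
f = 6386 (f = 422 + 284*21 = 422 + 5964 = 6386)
1/f = 1/6386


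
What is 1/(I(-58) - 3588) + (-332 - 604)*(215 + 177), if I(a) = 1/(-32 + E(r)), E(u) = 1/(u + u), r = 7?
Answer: -588471811647/1603850 ≈ -3.6691e+5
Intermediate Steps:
E(u) = 1/(2*u)
I(a) = -14/447 (I(a) = 1/(-32 + (½)/7) = 1/(-32 + (½)*(⅐)) = 1/(-32 + 1/14) = 1/(-447/14) = -14/447)
1/(I(-58) - 3588) + (-332 - 604)*(215 + 177) = 1/(-14/447 - 3588) + (-332 - 604)*(215 + 177) = 1/(-1603850/447) - 936*392 = -447/1603850 - 366912 = -588471811647/1603850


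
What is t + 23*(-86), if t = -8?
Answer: -1986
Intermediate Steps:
t + 23*(-86) = -8 + 23*(-86) = -8 - 1978 = -1986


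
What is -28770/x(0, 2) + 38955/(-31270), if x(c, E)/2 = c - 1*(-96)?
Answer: -285257/1888 ≈ -151.09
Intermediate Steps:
x(c, E) = 192 + 2*c (x(c, E) = 2*(c - 1*(-96)) = 2*(c + 96) = 2*(96 + c) = 192 + 2*c)
-28770/x(0, 2) + 38955/(-31270) = -28770/(192 + 2*0) + 38955/(-31270) = -28770/(192 + 0) + 38955*(-1/31270) = -28770/192 - 147/118 = -28770*1/192 - 147/118 = -4795/32 - 147/118 = -285257/1888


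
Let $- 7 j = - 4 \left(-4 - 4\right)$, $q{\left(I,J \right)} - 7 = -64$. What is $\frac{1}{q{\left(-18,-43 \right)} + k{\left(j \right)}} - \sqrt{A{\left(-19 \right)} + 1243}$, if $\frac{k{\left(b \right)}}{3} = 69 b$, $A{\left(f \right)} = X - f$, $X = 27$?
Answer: $- \frac{7}{7023} - \sqrt{1289} \approx -35.904$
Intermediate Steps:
$q{\left(I,J \right)} = -57$ ($q{\left(I,J \right)} = 7 - 64 = -57$)
$A{\left(f \right)} = 27 - f$
$j = - \frac{32}{7}$ ($j = - \frac{\left(-4\right) \left(-4 - 4\right)}{7} = - \frac{\left(-4\right) \left(-8\right)}{7} = \left(- \frac{1}{7}\right) 32 = - \frac{32}{7} \approx -4.5714$)
$k{\left(b \right)} = 207 b$ ($k{\left(b \right)} = 3 \cdot 69 b = 207 b$)
$\frac{1}{q{\left(-18,-43 \right)} + k{\left(j \right)}} - \sqrt{A{\left(-19 \right)} + 1243} = \frac{1}{-57 + 207 \left(- \frac{32}{7}\right)} - \sqrt{\left(27 - -19\right) + 1243} = \frac{1}{-57 - \frac{6624}{7}} - \sqrt{\left(27 + 19\right) + 1243} = \frac{1}{- \frac{7023}{7}} - \sqrt{46 + 1243} = - \frac{7}{7023} - \sqrt{1289}$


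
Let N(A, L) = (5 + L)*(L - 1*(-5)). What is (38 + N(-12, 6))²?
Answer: 25281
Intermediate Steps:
N(A, L) = (5 + L)² (N(A, L) = (5 + L)*(L + 5) = (5 + L)*(5 + L) = (5 + L)²)
(38 + N(-12, 6))² = (38 + (5 + 6)²)² = (38 + 11²)² = (38 + 121)² = 159² = 25281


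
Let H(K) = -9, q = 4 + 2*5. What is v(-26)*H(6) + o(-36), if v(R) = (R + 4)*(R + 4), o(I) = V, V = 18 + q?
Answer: -4324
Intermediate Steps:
q = 14 (q = 4 + 10 = 14)
V = 32 (V = 18 + 14 = 32)
o(I) = 32
v(R) = (4 + R)**2 (v(R) = (4 + R)*(4 + R) = (4 + R)**2)
v(-26)*H(6) + o(-36) = (4 - 26)**2*(-9) + 32 = (-22)**2*(-9) + 32 = 484*(-9) + 32 = -4356 + 32 = -4324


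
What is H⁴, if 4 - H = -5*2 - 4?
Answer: 104976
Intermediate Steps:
H = 18 (H = 4 - (-5*2 - 4) = 4 - (-10 - 4) = 4 - 1*(-14) = 4 + 14 = 18)
H⁴ = 18⁴ = 104976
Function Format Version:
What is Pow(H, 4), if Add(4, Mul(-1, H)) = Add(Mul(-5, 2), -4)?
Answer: 104976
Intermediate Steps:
H = 18 (H = Add(4, Mul(-1, Add(Mul(-5, 2), -4))) = Add(4, Mul(-1, Add(-10, -4))) = Add(4, Mul(-1, -14)) = Add(4, 14) = 18)
Pow(H, 4) = Pow(18, 4) = 104976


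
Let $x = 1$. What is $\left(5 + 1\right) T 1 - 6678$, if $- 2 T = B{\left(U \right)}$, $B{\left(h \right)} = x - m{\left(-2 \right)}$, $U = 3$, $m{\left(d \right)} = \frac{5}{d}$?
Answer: $- \frac{13377}{2} \approx -6688.5$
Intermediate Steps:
$B{\left(h \right)} = \frac{7}{2}$ ($B{\left(h \right)} = 1 - \frac{5}{-2} = 1 - 5 \left(- \frac{1}{2}\right) = 1 - - \frac{5}{2} = 1 + \frac{5}{2} = \frac{7}{2}$)
$T = - \frac{7}{4}$ ($T = \left(- \frac{1}{2}\right) \frac{7}{2} = - \frac{7}{4} \approx -1.75$)
$\left(5 + 1\right) T 1 - 6678 = \left(5 + 1\right) \left(\left(- \frac{7}{4}\right) 1\right) - 6678 = 6 \left(- \frac{7}{4}\right) - 6678 = - \frac{21}{2} - 6678 = - \frac{13377}{2}$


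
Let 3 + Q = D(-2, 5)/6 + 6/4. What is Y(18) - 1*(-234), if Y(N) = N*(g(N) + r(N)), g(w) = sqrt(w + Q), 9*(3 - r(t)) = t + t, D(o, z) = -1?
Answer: 216 + 42*sqrt(3) ≈ 288.75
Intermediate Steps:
Q = -5/3 (Q = -3 + (-1/6 + 6/4) = -3 + (-1*1/6 + 6*(1/4)) = -3 + (-1/6 + 3/2) = -3 + 4/3 = -5/3 ≈ -1.6667)
r(t) = 3 - 2*t/9 (r(t) = 3 - (t + t)/9 = 3 - 2*t/9)
g(w) = sqrt(-5/3 + w) (g(w) = sqrt(w - 5/3) = sqrt(-5/3 + w))
Y(N) = N*(3 - 2*N/9 + sqrt(-15 + 9*N)/3) (Y(N) = N*(sqrt(-15 + 9*N)/3 + (3 - 2*N/9)) = N*(3 - 2*N/9 + sqrt(-15 + 9*N)/3))
Y(18) - 1*(-234) = (1/9)*18*(27 - 2*18 + 3*sqrt(-15 + 9*18)) - 1*(-234) = (1/9)*18*(27 - 36 + 3*sqrt(-15 + 162)) + 234 = (1/9)*18*(27 - 36 + 3*sqrt(147)) + 234 = (1/9)*18*(27 - 36 + 3*(7*sqrt(3))) + 234 = (1/9)*18*(27 - 36 + 21*sqrt(3)) + 234 = (1/9)*18*(-9 + 21*sqrt(3)) + 234 = (-18 + 42*sqrt(3)) + 234 = 216 + 42*sqrt(3)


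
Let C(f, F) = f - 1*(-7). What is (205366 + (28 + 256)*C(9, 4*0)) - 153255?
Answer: 56655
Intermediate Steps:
C(f, F) = 7 + f (C(f, F) = f + 7 = 7 + f)
(205366 + (28 + 256)*C(9, 4*0)) - 153255 = (205366 + (28 + 256)*(7 + 9)) - 153255 = (205366 + 284*16) - 153255 = (205366 + 4544) - 153255 = 209910 - 153255 = 56655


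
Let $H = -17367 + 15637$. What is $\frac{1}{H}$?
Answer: $- \frac{1}{1730} \approx -0.00057803$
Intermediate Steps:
$H = -1730$
$\frac{1}{H} = \frac{1}{-1730} = - \frac{1}{1730}$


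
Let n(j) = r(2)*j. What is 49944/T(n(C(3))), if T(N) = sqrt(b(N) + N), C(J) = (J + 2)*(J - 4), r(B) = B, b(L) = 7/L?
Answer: -49944*I*sqrt(1070)/107 ≈ -15268.0*I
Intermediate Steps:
C(J) = (-4 + J)*(2 + J) (C(J) = (2 + J)*(-4 + J) = (-4 + J)*(2 + J))
n(j) = 2*j
T(N) = sqrt(N + 7/N) (T(N) = sqrt(7/N + N) = sqrt(N + 7/N))
49944/T(n(C(3))) = 49944/(sqrt(2*(-8 + 3**2 - 2*3) + 7/((2*(-8 + 3**2 - 2*3))))) = 49944/(sqrt(2*(-8 + 9 - 6) + 7/((2*(-8 + 9 - 6))))) = 49944/(sqrt(2*(-5) + 7/((2*(-5))))) = 49944/(sqrt(-10 + 7/(-10))) = 49944/(sqrt(-10 + 7*(-1/10))) = 49944/(sqrt(-10 - 7/10)) = 49944/(sqrt(-107/10)) = 49944/((I*sqrt(1070)/10)) = 49944*(-I*sqrt(1070)/107) = -49944*I*sqrt(1070)/107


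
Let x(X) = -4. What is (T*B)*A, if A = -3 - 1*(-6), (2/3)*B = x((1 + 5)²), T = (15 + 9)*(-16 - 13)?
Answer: 12528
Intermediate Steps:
T = -696 (T = 24*(-29) = -696)
B = -6 (B = (3/2)*(-4) = -6)
A = 3 (A = -3 + 6 = 3)
(T*B)*A = -696*(-6)*3 = 4176*3 = 12528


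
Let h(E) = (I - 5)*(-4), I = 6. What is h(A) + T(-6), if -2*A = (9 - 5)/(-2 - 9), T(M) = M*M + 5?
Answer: 37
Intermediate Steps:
T(M) = 5 + M² (T(M) = M² + 5 = 5 + M²)
A = 2/11 (A = -(9 - 5)/(2*(-2 - 9)) = -2/(-11) = -2*(-1)/11 = -½*(-4/11) = 2/11 ≈ 0.18182)
h(E) = -4 (h(E) = (6 - 5)*(-4) = 1*(-4) = -4)
h(A) + T(-6) = -4 + (5 + (-6)²) = -4 + (5 + 36) = -4 + 41 = 37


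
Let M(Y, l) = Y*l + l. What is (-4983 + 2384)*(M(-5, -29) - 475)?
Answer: 933041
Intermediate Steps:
M(Y, l) = l + Y*l
(-4983 + 2384)*(M(-5, -29) - 475) = (-4983 + 2384)*(-29*(1 - 5) - 475) = -2599*(-29*(-4) - 475) = -2599*(116 - 475) = -2599*(-359) = 933041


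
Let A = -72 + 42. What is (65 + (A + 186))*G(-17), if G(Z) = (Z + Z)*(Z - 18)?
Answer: 262990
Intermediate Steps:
A = -30
G(Z) = 2*Z*(-18 + Z) (G(Z) = (2*Z)*(-18 + Z) = 2*Z*(-18 + Z))
(65 + (A + 186))*G(-17) = (65 + (-30 + 186))*(2*(-17)*(-18 - 17)) = (65 + 156)*(2*(-17)*(-35)) = 221*1190 = 262990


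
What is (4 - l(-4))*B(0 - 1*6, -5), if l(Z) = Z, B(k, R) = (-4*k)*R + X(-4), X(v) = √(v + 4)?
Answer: -960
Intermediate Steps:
X(v) = √(4 + v)
B(k, R) = -4*R*k (B(k, R) = (-4*k)*R + √(4 - 4) = -4*R*k + √0 = -4*R*k + 0 = -4*R*k)
(4 - l(-4))*B(0 - 1*6, -5) = (4 - 1*(-4))*(-4*(-5)*(0 - 1*6)) = (4 + 4)*(-4*(-5)*(0 - 6)) = 8*(-4*(-5)*(-6)) = 8*(-120) = -960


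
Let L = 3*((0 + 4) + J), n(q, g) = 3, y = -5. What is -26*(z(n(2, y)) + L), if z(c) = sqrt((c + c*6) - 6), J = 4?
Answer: -624 - 26*sqrt(15) ≈ -724.70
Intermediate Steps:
z(c) = sqrt(-6 + 7*c) (z(c) = sqrt((c + 6*c) - 6) = sqrt(7*c - 6) = sqrt(-6 + 7*c))
L = 24 (L = 3*((0 + 4) + 4) = 3*(4 + 4) = 3*8 = 24)
-26*(z(n(2, y)) + L) = -26*(sqrt(-6 + 7*3) + 24) = -26*(sqrt(-6 + 21) + 24) = -26*(sqrt(15) + 24) = -26*(24 + sqrt(15)) = -624 - 26*sqrt(15)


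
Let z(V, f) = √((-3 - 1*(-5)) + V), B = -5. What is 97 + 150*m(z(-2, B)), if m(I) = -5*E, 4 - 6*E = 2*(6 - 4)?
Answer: 97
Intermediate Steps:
E = 0 (E = ⅔ - (6 - 4)/3 = ⅔ - 2/3 = ⅔ - ⅙*4 = ⅔ - ⅔ = 0)
z(V, f) = √(2 + V) (z(V, f) = √((-3 + 5) + V) = √(2 + V))
m(I) = 0 (m(I) = -5*0 = 0)
97 + 150*m(z(-2, B)) = 97 + 150*0 = 97 + 0 = 97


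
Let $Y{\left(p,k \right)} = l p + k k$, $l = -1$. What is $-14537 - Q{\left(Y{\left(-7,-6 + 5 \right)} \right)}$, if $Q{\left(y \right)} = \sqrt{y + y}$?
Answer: $-14541$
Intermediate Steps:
$Y{\left(p,k \right)} = k^{2} - p$ ($Y{\left(p,k \right)} = - p + k k = - p + k^{2} = k^{2} - p$)
$Q{\left(y \right)} = \sqrt{2} \sqrt{y}$ ($Q{\left(y \right)} = \sqrt{2 y} = \sqrt{2} \sqrt{y}$)
$-14537 - Q{\left(Y{\left(-7,-6 + 5 \right)} \right)} = -14537 - \sqrt{2} \sqrt{\left(-6 + 5\right)^{2} - -7} = -14537 - \sqrt{2} \sqrt{\left(-1\right)^{2} + 7} = -14537 - \sqrt{2} \sqrt{1 + 7} = -14537 - \sqrt{2} \sqrt{8} = -14537 - \sqrt{2} \cdot 2 \sqrt{2} = -14537 - 4 = -14541$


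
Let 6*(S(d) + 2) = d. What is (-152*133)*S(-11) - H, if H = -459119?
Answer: 1609841/3 ≈ 5.3661e+5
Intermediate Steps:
S(d) = -2 + d/6
(-152*133)*S(-11) - H = (-152*133)*(-2 + (⅙)*(-11)) - 1*(-459119) = -20216*(-2 - 11/6) + 459119 = -20216*(-23/6) + 459119 = 232484/3 + 459119 = 1609841/3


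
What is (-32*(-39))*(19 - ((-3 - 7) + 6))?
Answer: 28704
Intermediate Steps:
(-32*(-39))*(19 - ((-3 - 7) + 6)) = 1248*(19 - (-10 + 6)) = 1248*(19 - 1*(-4)) = 1248*(19 + 4) = 1248*23 = 28704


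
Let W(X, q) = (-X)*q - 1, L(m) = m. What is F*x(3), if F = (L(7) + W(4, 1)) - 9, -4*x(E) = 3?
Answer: 21/4 ≈ 5.2500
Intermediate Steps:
x(E) = -3/4 (x(E) = -1/4*3 = -3/4)
W(X, q) = -1 - X*q (W(X, q) = -X*q - 1 = -1 - X*q)
F = -7 (F = (7 + (-1 - 1*4*1)) - 9 = (7 + (-1 - 4)) - 9 = (7 - 5) - 9 = 2 - 9 = -7)
F*x(3) = -7*(-3/4) = 21/4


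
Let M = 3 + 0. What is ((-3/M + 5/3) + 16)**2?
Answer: 2500/9 ≈ 277.78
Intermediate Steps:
M = 3
((-3/M + 5/3) + 16)**2 = ((-3/3 + 5/3) + 16)**2 = ((-3*1/3 + 5*(1/3)) + 16)**2 = ((-1 + 5/3) + 16)**2 = (2/3 + 16)**2 = (50/3)**2 = 2500/9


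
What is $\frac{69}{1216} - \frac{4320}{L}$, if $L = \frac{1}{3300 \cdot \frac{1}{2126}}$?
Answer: $- \frac{8667574653}{1292608} \approx -6705.5$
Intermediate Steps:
$L = \frac{1063}{1650}$ ($L = \frac{1}{3300 \cdot \frac{1}{2126}} = \frac{1}{\frac{1650}{1063}} = \frac{1063}{1650} \approx 0.64424$)
$\frac{69}{1216} - \frac{4320}{L} = \frac{69}{1216} - \frac{4320}{\frac{1063}{1650}} = 69 \cdot \frac{1}{1216} - \frac{7128000}{1063} = \frac{69}{1216} - \frac{7128000}{1063} = - \frac{8667574653}{1292608}$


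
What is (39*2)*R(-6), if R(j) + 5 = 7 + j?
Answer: -312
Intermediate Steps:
R(j) = 2 + j (R(j) = -5 + (7 + j) = 2 + j)
(39*2)*R(-6) = (39*2)*(2 - 6) = 78*(-4) = -312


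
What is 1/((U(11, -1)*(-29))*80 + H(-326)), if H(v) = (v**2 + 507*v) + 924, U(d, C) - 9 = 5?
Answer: -1/90562 ≈ -1.1042e-5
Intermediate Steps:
U(d, C) = 14 (U(d, C) = 9 + 5 = 14)
H(v) = 924 + v**2 + 507*v
1/((U(11, -1)*(-29))*80 + H(-326)) = 1/((14*(-29))*80 + (924 + (-326)**2 + 507*(-326))) = 1/(-406*80 + (924 + 106276 - 165282)) = 1/(-32480 - 58082) = 1/(-90562) = -1/90562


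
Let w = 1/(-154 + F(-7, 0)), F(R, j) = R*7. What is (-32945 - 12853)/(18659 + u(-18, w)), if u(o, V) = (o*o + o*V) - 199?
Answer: -4648497/1906585 ≈ -2.4381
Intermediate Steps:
F(R, j) = 7*R
w = -1/203 (w = 1/(-154 + 7*(-7)) = 1/(-154 - 49) = 1/(-203) = -1/203 ≈ -0.0049261)
u(o, V) = -199 + o² + V*o (u(o, V) = (o² + V*o) - 199 = -199 + o² + V*o)
(-32945 - 12853)/(18659 + u(-18, w)) = (-32945 - 12853)/(18659 + (-199 + (-18)² - 1/203*(-18))) = -45798/(18659 + (-199 + 324 + 18/203)) = -45798/(18659 + 25393/203) = -45798/3813170/203 = -45798*203/3813170 = -4648497/1906585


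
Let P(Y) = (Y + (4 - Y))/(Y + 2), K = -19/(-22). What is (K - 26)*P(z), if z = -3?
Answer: 1106/11 ≈ 100.55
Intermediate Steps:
K = 19/22 (K = -19*(-1/22) = 19/22 ≈ 0.86364)
P(Y) = 4/(2 + Y)
(K - 26)*P(z) = (19/22 - 26)*(4/(2 - 3)) = -1106/(11*(-1)) = -1106*(-1)/11 = -553/22*(-4) = 1106/11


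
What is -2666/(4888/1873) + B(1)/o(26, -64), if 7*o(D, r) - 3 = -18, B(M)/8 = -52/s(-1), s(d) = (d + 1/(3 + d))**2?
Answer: -8982923/36660 ≈ -245.03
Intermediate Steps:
B(M) = -1664 (B(M) = 8*(-52*(3 - 1)**2/(1 + (-1)**2 + 3*(-1))**2) = 8*(-52*4/(1 + 1 - 3)**2) = 8*(-52/((1/4)*(-1)**2)) = 8*(-52/((1/4)*1)) = 8*(-52/1/4) = 8*(-52*4) = 8*(-208) = -1664)
o(D, r) = -15/7 (o(D, r) = 3/7 + (1/7)*(-18) = 3/7 - 18/7 = -15/7)
-2666/(4888/1873) + B(1)/o(26, -64) = -2666/(4888/1873) - 1664/(-15/7) = -2666/(4888*(1/1873)) - 1664*(-7/15) = -2666/4888/1873 + 11648/15 = -2666*1873/4888 + 11648/15 = -2496709/2444 + 11648/15 = -8982923/36660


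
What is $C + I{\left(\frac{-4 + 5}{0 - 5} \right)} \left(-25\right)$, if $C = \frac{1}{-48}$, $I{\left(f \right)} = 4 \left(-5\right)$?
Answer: $\frac{23999}{48} \approx 499.98$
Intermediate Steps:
$I{\left(f \right)} = -20$
$C = - \frac{1}{48} \approx -0.020833$
$C + I{\left(\frac{-4 + 5}{0 - 5} \right)} \left(-25\right) = - \frac{1}{48} - -500 = - \frac{1}{48} + 500 = \frac{23999}{48}$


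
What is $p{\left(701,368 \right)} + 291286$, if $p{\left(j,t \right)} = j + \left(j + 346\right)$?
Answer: $293034$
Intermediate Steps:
$p{\left(j,t \right)} = 346 + 2 j$ ($p{\left(j,t \right)} = j + \left(346 + j\right) = 346 + 2 j$)
$p{\left(701,368 \right)} + 291286 = \left(346 + 2 \cdot 701\right) + 291286 = \left(346 + 1402\right) + 291286 = 1748 + 291286 = 293034$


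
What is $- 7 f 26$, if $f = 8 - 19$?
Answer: $2002$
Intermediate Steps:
$f = -11$
$- 7 f 26 = \left(-7\right) \left(-11\right) 26 = 77 \cdot 26 = 2002$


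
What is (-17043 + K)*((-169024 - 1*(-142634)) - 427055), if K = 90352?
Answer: -33241599505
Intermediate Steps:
(-17043 + K)*((-169024 - 1*(-142634)) - 427055) = (-17043 + 90352)*((-169024 - 1*(-142634)) - 427055) = 73309*((-169024 + 142634) - 427055) = 73309*(-26390 - 427055) = 73309*(-453445) = -33241599505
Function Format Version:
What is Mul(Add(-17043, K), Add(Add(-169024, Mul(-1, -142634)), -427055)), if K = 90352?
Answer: -33241599505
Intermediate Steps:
Mul(Add(-17043, K), Add(Add(-169024, Mul(-1, -142634)), -427055)) = Mul(Add(-17043, 90352), Add(Add(-169024, Mul(-1, -142634)), -427055)) = Mul(73309, Add(Add(-169024, 142634), -427055)) = Mul(73309, Add(-26390, -427055)) = Mul(73309, -453445) = -33241599505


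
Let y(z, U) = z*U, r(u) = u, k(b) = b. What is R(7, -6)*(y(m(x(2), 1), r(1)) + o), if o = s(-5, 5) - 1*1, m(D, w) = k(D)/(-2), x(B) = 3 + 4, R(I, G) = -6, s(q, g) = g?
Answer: -3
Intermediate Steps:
x(B) = 7
m(D, w) = -D/2 (m(D, w) = D/(-2) = D*(-1/2) = -D/2)
y(z, U) = U*z
o = 4 (o = 5 - 1*1 = 5 - 1 = 4)
R(7, -6)*(y(m(x(2), 1), r(1)) + o) = -6*(1*(-1/2*7) + 4) = -6*(1*(-7/2) + 4) = -6*(-7/2 + 4) = -6*1/2 = -3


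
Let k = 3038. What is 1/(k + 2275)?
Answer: 1/5313 ≈ 0.00018822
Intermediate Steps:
1/(k + 2275) = 1/(3038 + 2275) = 1/5313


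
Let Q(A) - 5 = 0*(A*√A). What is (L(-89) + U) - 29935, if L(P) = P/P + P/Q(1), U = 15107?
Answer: -74224/5 ≈ -14845.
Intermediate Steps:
Q(A) = 5 (Q(A) = 5 + 0*(A*√A) = 5 + 0*A^(3/2) = 5 + 0 = 5)
L(P) = 1 + P/5 (L(P) = P/P + P/5 = 1 + P*(⅕) = 1 + P/5)
(L(-89) + U) - 29935 = ((1 + (⅕)*(-89)) + 15107) - 29935 = ((1 - 89/5) + 15107) - 29935 = (-84/5 + 15107) - 29935 = 75451/5 - 29935 = -74224/5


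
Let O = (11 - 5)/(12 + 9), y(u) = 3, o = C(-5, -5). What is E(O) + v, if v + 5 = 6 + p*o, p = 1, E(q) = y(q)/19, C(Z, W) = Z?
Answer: -73/19 ≈ -3.8421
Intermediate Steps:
o = -5
O = 2/7 (O = 6/21 = 6*(1/21) = 2/7 ≈ 0.28571)
E(q) = 3/19
v = -4 (v = -5 + (6 + 1*(-5)) = -5 + (6 - 5) = -5 + 1 = -4)
E(O) + v = 3/19 - 4 = -73/19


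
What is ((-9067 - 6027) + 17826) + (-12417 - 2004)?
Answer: -11689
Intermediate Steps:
((-9067 - 6027) + 17826) + (-12417 - 2004) = (-15094 + 17826) - 14421 = 2732 - 14421 = -11689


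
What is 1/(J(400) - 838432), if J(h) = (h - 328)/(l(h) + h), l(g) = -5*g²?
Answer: -99950/83801278409 ≈ -1.1927e-6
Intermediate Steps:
J(h) = (-328 + h)/(h - 5*h²) (J(h) = (h - 328)/(-5*h² + h) = (-328 + h)/(h - 5*h²))
1/(J(400) - 838432) = 1/((328 - 1*400)/(400*(-1 + 5*400)) - 838432) = 1/((328 - 400)/(400*(-1 + 2000)) - 838432) = 1/((1/400)*(-72)/1999 - 838432) = 1/((1/400)*(1/1999)*(-72) - 838432) = 1/(-9/99950 - 838432) = 1/(-83801278409/99950) = -99950/83801278409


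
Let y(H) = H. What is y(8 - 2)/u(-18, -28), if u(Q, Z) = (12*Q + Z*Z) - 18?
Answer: 3/275 ≈ 0.010909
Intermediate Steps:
u(Q, Z) = -18 + Z² + 12*Q (u(Q, Z) = (12*Q + Z²) - 18 = (Z² + 12*Q) - 18 = -18 + Z² + 12*Q)
y(8 - 2)/u(-18, -28) = (8 - 2)/(-18 + (-28)² + 12*(-18)) = 6/(-18 + 784 - 216) = 6/550 = 6*(1/550) = 3/275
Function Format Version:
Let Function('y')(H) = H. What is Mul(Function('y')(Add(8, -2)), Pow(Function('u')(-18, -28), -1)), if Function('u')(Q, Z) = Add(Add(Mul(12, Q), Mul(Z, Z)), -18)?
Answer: Rational(3, 275) ≈ 0.010909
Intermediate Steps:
Function('u')(Q, Z) = Add(-18, Pow(Z, 2), Mul(12, Q)) (Function('u')(Q, Z) = Add(Add(Mul(12, Q), Pow(Z, 2)), -18) = Add(Add(Pow(Z, 2), Mul(12, Q)), -18) = Add(-18, Pow(Z, 2), Mul(12, Q)))
Mul(Function('y')(Add(8, -2)), Pow(Function('u')(-18, -28), -1)) = Mul(Add(8, -2), Pow(Add(-18, Pow(-28, 2), Mul(12, -18)), -1)) = Mul(6, Pow(Add(-18, 784, -216), -1)) = Mul(6, Pow(550, -1)) = Mul(6, Rational(1, 550)) = Rational(3, 275)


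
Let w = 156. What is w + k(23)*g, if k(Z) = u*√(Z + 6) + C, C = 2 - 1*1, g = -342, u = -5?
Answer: -186 + 1710*√29 ≈ 9022.6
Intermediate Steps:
C = 1 (C = 2 - 1 = 1)
k(Z) = 1 - 5*√(6 + Z) (k(Z) = -5*√(Z + 6) + 1 = -5*√(6 + Z) + 1 = 1 - 5*√(6 + Z))
w + k(23)*g = 156 + (1 - 5*√(6 + 23))*(-342) = 156 + (1 - 5*√29)*(-342) = 156 + (-342 + 1710*√29) = -186 + 1710*√29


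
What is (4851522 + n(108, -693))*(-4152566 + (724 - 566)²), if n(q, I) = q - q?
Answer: -20025151910244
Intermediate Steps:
n(q, I) = 0
(4851522 + n(108, -693))*(-4152566 + (724 - 566)²) = (4851522 + 0)*(-4152566 + (724 - 566)²) = 4851522*(-4152566 + 158²) = 4851522*(-4152566 + 24964) = 4851522*(-4127602) = -20025151910244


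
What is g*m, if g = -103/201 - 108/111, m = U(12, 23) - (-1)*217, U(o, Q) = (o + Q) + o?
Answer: -972136/2479 ≈ -392.15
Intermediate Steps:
U(o, Q) = Q + 2*o (U(o, Q) = (Q + o) + o = Q + 2*o)
m = 264 (m = (23 + 2*12) - (-1)*217 = (23 + 24) - 1*(-217) = 47 + 217 = 264)
g = -11047/7437 (g = -103*1/201 - 108*1/111 = -103/201 - 36/37 = -11047/7437 ≈ -1.4854)
g*m = -11047/7437*264 = -972136/2479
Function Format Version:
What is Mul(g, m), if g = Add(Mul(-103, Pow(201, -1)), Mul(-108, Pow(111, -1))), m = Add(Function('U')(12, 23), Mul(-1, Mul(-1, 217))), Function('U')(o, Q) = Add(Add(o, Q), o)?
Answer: Rational(-972136, 2479) ≈ -392.15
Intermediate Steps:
Function('U')(o, Q) = Add(Q, Mul(2, o)) (Function('U')(o, Q) = Add(Add(Q, o), o) = Add(Q, Mul(2, o)))
m = 264 (m = Add(Add(23, Mul(2, 12)), Mul(-1, Mul(-1, 217))) = Add(Add(23, 24), Mul(-1, -217)) = Add(47, 217) = 264)
g = Rational(-11047, 7437) (g = Add(Mul(-103, Rational(1, 201)), Mul(-108, Rational(1, 111))) = Add(Rational(-103, 201), Rational(-36, 37)) = Rational(-11047, 7437) ≈ -1.4854)
Mul(g, m) = Mul(Rational(-11047, 7437), 264) = Rational(-972136, 2479)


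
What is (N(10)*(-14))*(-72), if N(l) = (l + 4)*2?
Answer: 28224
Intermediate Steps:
N(l) = 8 + 2*l (N(l) = (4 + l)*2 = 8 + 2*l)
(N(10)*(-14))*(-72) = ((8 + 2*10)*(-14))*(-72) = ((8 + 20)*(-14))*(-72) = (28*(-14))*(-72) = -392*(-72) = 28224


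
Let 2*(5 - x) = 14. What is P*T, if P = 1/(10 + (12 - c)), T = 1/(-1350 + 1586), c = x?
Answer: 1/5664 ≈ 0.00017655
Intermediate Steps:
x = -2 (x = 5 - 1/2*14 = 5 - 7 = -2)
c = -2
T = 1/236 ≈ 0.0042373
P = 1/24 (P = 1/(10 + (12 - 1*(-2))) = 1/(10 + (12 + 2)) = 1/(10 + 14) = 1/24 ≈ 0.041667)
P*T = (1/24)*(1/236) = 1/5664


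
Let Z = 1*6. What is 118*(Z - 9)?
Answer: -354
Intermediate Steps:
Z = 6
118*(Z - 9) = 118*(6 - 9) = 118*(-3) = -354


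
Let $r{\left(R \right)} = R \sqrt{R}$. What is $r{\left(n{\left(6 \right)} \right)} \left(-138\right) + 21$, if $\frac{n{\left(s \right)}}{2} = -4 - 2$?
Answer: $21 + 3312 i \sqrt{3} \approx 21.0 + 5736.6 i$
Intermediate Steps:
$n{\left(s \right)} = -12$ ($n{\left(s \right)} = 2 \left(-4 - 2\right) = 2 \left(-6\right) = -12$)
$r{\left(R \right)} = R^{\frac{3}{2}}$
$r{\left(n{\left(6 \right)} \right)} \left(-138\right) + 21 = \left(-12\right)^{\frac{3}{2}} \left(-138\right) + 21 = - 24 i \sqrt{3} \left(-138\right) + 21 = 3312 i \sqrt{3} + 21 = 21 + 3312 i \sqrt{3}$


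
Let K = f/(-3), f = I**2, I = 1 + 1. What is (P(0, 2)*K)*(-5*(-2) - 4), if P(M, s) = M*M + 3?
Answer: -24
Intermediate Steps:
I = 2
f = 4 (f = 2**2 = 4)
P(M, s) = 3 + M**2 (P(M, s) = M**2 + 3 = 3 + M**2)
K = -4/3 (K = 4/(-3) = 4*(-1/3) = -4/3 ≈ -1.3333)
(P(0, 2)*K)*(-5*(-2) - 4) = ((3 + 0**2)*(-4/3))*(-5*(-2) - 4) = ((3 + 0)*(-4/3))*(10 - 4) = (3*(-4/3))*6 = -4*6 = -24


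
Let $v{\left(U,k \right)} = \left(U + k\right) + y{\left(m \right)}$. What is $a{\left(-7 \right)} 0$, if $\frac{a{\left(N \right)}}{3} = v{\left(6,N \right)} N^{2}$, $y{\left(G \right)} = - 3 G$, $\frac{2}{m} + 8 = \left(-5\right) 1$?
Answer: $0$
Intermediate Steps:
$m = - \frac{2}{13}$ ($m = \frac{2}{-8 - 5} = \frac{2}{-13} = 2 \left(- \frac{1}{13}\right) = - \frac{2}{13} \approx -0.15385$)
$v{\left(U,k \right)} = \frac{6}{13} + U + k$ ($v{\left(U,k \right)} = \left(U + k\right) - - \frac{6}{13} = \left(U + k\right) + \frac{6}{13} = \frac{6}{13} + U + k$)
$a{\left(N \right)} = 3 N^{2} \left(\frac{84}{13} + N\right)$ ($a{\left(N \right)} = 3 \left(\frac{6}{13} + 6 + N\right) N^{2} = 3 \left(\frac{84}{13} + N\right) N^{2} = 3 N^{2} \left(\frac{84}{13} + N\right)$)
$a{\left(-7 \right)} 0 = \left(-7\right)^{2} \left(\frac{252}{13} + 3 \left(-7\right)\right) 0 = 49 \left(\frac{252}{13} - 21\right) 0 = 49 \left(- \frac{21}{13}\right) 0 = \left(- \frac{1029}{13}\right) 0 = 0$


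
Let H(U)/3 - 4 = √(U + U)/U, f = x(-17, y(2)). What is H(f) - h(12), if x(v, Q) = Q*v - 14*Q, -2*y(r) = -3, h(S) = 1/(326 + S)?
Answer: 4055/338 - 2*I*√93/31 ≈ 11.997 - 0.62217*I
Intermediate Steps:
y(r) = 3/2 (y(r) = -½*(-3) = 3/2)
x(v, Q) = -14*Q + Q*v
f = -93/2 (f = 3*(-14 - 17)/2 = (3/2)*(-31) = -93/2 ≈ -46.500)
H(U) = 12 + 3*√2/√U (H(U) = 12 + 3*(√(U + U)/U) = 12 + 3*(√(2*U)/U) = 12 + 3*((√2*√U)/U) = 12 + 3*(√2/√U) = 12 + 3*√2/√U)
H(f) - h(12) = (12 + 3*√2/√(-93/2)) - 1/(326 + 12) = (12 + 3*√2*(-I*√186/93)) - 1/338 = (12 - 2*I*√93/31) - 1*1/338 = (12 - 2*I*√93/31) - 1/338 = 4055/338 - 2*I*√93/31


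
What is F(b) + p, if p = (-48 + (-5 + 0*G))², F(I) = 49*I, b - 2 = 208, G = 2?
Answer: 13099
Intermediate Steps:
b = 210 (b = 2 + 208 = 210)
p = 2809 (p = (-48 + (-5 + 0*2))² = (-48 + (-5 + 0))² = (-48 - 5)² = (-53)² = 2809)
F(b) + p = 49*210 + 2809 = 10290 + 2809 = 13099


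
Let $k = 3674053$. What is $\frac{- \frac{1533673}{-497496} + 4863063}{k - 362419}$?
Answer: $\frac{2419355923921}{1647524668464} \approx 1.4685$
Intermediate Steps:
$\frac{- \frac{1533673}{-497496} + 4863063}{k - 362419} = \frac{- \frac{1533673}{-497496} + 4863063}{3674053 - 362419} = \frac{\left(-1533673\right) \left(- \frac{1}{497496}\right) + 4863063}{3311634} = \left(\frac{1533673}{497496} + 4863063\right) \frac{1}{3311634} = \frac{2419355923921}{497496} \cdot \frac{1}{3311634} = \frac{2419355923921}{1647524668464}$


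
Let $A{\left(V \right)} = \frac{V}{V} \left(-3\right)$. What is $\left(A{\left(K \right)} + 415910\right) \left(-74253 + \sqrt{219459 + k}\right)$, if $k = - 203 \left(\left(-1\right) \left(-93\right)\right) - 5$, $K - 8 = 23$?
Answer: $-30882342471 + 2079535 \sqrt{8023} \approx -3.0696 \cdot 10^{10}$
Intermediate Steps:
$K = 31$ ($K = 8 + 23 = 31$)
$A{\left(V \right)} = -3$ ($A{\left(V \right)} = 1 \left(-3\right) = -3$)
$k = -18884$ ($k = \left(-203\right) 93 - 5 = -18879 - 5 = -18884$)
$\left(A{\left(K \right)} + 415910\right) \left(-74253 + \sqrt{219459 + k}\right) = \left(-3 + 415910\right) \left(-74253 + \sqrt{219459 - 18884}\right) = 415907 \left(-74253 + \sqrt{200575}\right) = 415907 \left(-74253 + 5 \sqrt{8023}\right) = -30882342471 + 2079535 \sqrt{8023}$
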